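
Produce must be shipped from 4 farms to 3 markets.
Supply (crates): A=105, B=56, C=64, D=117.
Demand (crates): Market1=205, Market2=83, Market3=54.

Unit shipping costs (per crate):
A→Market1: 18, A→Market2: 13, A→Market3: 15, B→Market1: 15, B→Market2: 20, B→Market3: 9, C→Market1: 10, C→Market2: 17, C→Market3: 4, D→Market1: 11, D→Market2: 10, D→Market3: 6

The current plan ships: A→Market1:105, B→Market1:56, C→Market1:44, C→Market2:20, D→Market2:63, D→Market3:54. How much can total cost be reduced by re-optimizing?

Current plan cost = 105·18 + 56·15 + 44·10 + 20·17 + 63·10 + 54·6 = 4464.
Optimal plan:
  A->Market1: 22 crates
  A->Market2: 83 crates
  B->Market1: 2 crates
  B->Market3: 54 crates
  C->Market1: 64 crates
  D->Market1: 117 crates
Optimal cost = 3918.
Saving = 4464 − 3918 = 546.

546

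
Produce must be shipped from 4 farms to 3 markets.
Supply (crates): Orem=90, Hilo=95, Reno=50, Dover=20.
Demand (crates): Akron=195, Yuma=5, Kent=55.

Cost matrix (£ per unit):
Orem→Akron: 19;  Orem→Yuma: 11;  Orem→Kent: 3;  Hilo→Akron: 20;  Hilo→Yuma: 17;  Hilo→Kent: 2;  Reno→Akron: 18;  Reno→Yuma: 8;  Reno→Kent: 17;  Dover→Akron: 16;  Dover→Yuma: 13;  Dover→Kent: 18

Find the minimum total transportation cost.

One minimum-cost allocation:
  Orem->Akron: 90 crates
  Hilo->Akron: 40 crates
  Hilo->Kent: 55 crates
  Reno->Akron: 45 crates
  Reno->Yuma: 5 crates
  Dover->Akron: 20 crates
Total cost = £3790.
(Supply check: Orem ships 90; Hilo ships 95; Reno ships 50; Dover ships 20.)

3790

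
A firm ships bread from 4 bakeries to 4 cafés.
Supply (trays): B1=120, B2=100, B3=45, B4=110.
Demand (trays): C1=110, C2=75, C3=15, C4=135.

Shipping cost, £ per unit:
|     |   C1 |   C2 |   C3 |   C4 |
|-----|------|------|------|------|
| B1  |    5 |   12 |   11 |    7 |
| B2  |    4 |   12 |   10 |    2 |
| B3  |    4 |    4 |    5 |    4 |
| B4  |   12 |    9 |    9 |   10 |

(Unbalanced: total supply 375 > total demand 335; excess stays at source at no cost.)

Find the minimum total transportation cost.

An optimal shipping plan:
  B1→C1: 110 × £5 = £550
  B1→C4: 10 × £7 = £70
  B2→C4: 100 × £2 = £200
  B3→C2: 20 × £4 = £80
  B3→C4: 25 × £4 = £100
  B4→C2: 55 × £9 = £495
  B4→C3: 15 × £9 = £135
Total = 550 + 70 + 200 + 80 + 100 + 495 + 135 = £1630.

1630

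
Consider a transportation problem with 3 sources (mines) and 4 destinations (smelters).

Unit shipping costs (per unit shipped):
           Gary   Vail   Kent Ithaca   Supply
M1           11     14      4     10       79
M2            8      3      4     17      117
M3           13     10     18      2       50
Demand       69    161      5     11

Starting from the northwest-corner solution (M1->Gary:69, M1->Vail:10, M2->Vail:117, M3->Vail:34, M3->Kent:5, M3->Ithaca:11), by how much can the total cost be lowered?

Current plan cost = 69·11 + 10·14 + 117·3 + 34·10 + 5·18 + 11·2 = 1702.
Optimal plan:
  M1 to Gary: 69 × 11 = 759
  M1 to Vail: 5 × 14 = 70
  M1 to Kent: 5 × 4 = 20
  M2 to Vail: 117 × 3 = 351
  M3 to Vail: 39 × 10 = 390
  M3 to Ithaca: 11 × 2 = 22
Optimal cost = 1612.
Saving = 1702 − 1612 = 90.

90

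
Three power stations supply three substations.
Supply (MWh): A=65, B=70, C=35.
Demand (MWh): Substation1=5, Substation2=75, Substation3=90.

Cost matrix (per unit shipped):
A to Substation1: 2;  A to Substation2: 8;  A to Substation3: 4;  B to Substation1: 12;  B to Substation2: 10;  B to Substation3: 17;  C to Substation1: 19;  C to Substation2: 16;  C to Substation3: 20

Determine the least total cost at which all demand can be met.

One minimum-cost allocation:
  A→Substation3: 65 × 4 = 260
  B→Substation1: 5 × 12 = 60
  B→Substation2: 65 × 10 = 650
  C→Substation2: 10 × 16 = 160
  C→Substation3: 25 × 20 = 500
Total = 260 + 60 + 650 + 160 + 500 = 1630.

1630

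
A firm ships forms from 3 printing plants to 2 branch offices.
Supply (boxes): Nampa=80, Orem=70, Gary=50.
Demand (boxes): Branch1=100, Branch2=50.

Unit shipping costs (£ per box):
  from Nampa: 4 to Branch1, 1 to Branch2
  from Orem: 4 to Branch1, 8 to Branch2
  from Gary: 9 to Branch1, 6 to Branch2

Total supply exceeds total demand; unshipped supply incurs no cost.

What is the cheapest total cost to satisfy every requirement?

450

An optimal shipping plan:
  Nampa→Branch1: 30 boxes
  Nampa→Branch2: 50 boxes
  Orem→Branch1: 70 boxes
Total cost = £450.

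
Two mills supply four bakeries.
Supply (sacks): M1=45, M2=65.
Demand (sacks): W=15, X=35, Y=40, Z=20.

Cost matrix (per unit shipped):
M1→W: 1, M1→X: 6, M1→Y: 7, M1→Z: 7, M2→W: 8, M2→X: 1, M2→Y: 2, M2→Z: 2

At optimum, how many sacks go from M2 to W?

The minimum-cost plan:
  M1 to W: 15 × 1 = 15
  M1 to X: 30 × 6 = 180
  M2 to X: 5 × 1 = 5
  M2 to Y: 40 × 2 = 80
  M2 to Z: 20 × 2 = 40
Total cost = 320.
The route M2→W is not used.

0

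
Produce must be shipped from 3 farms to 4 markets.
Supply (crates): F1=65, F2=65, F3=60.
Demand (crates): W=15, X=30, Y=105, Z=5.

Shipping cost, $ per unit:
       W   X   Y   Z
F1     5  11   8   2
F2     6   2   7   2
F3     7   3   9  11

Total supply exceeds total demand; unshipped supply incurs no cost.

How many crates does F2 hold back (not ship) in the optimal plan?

0

An optimal plan:
  F1->W: 15 × $5 = $75
  F1->Y: 45 × $8 = $360
  F1->Z: 5 × $2 = $10
  F2->X: 5 × $2 = $10
  F2->Y: 60 × $7 = $420
  F3->X: 25 × $3 = $75
Total cost = $950.
F2 ships 65 of its 65, leaving 0.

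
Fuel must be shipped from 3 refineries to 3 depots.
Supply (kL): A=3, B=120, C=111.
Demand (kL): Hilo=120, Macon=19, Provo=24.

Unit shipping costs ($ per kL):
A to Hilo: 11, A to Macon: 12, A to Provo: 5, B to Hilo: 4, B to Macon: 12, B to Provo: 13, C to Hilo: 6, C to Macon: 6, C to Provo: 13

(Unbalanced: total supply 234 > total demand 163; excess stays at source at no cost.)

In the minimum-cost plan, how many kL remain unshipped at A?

An optimal plan:
  A–Provo: 3 × $5 = $15
  B–Hilo: 120 × $4 = $480
  C–Macon: 19 × $6 = $114
  C–Provo: 21 × $13 = $273
Total cost = $882.
A ships 3 of its 3, leaving 0.

0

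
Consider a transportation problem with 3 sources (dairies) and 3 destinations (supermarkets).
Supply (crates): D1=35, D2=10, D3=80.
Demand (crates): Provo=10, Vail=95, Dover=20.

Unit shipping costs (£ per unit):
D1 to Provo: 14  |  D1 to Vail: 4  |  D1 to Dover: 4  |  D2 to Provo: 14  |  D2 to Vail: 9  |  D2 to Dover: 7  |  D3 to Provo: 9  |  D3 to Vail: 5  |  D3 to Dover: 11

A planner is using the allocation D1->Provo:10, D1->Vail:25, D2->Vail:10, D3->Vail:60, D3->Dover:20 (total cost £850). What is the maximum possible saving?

200

Current plan cost = 10·14 + 25·4 + 10·9 + 60·5 + 20·11 = £850.
Optimal plan:
  D1→Vail: 25 × £4 = £100
  D1→Dover: 10 × £4 = £40
  D2→Dover: 10 × £7 = £70
  D3→Provo: 10 × £9 = £90
  D3→Vail: 70 × £5 = £350
Optimal cost = £650.
Saving = 850 − 650 = £200.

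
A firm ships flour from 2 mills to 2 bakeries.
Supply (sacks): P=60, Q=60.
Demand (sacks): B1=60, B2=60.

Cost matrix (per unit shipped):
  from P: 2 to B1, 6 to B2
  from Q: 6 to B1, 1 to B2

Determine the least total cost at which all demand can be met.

An optimal shipping plan:
  P to B1: 60 × 2 = 120
  Q to B2: 60 × 1 = 60
Total = 120 + 60 = 180.

180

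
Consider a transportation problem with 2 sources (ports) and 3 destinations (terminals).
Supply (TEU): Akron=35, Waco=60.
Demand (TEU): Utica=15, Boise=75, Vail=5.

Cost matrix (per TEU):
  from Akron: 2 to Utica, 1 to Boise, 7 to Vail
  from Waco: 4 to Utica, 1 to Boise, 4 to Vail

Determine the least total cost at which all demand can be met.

An optimal shipping plan:
  Akron→Utica: 15 × 2 = 30
  Akron→Boise: 20 × 1 = 20
  Waco→Boise: 55 × 1 = 55
  Waco→Vail: 5 × 4 = 20
Total = 30 + 20 + 55 + 20 = 125.

125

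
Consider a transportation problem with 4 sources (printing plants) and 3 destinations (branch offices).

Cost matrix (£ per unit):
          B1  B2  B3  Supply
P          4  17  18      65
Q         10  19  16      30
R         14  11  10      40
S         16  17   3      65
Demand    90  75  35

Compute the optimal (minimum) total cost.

Optimal allocation:
  P->B1: 65 × £4 = £260
  Q->B1: 25 × £10 = £250
  Q->B2: 5 × £19 = £95
  R->B2: 40 × £11 = £440
  S->B2: 30 × £17 = £510
  S->B3: 35 × £3 = £105
Total = 260 + 250 + 95 + 440 + 510 + 105 = £1660.
(Supply check: P ships 65; Q ships 30; R ships 40; S ships 65.)

1660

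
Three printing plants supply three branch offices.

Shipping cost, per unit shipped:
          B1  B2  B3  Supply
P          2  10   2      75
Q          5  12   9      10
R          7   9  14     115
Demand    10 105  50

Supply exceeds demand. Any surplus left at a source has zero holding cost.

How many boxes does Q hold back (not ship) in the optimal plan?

10

Minimum-cost shipments:
  P to B1: 10 × 2 = 20
  P to B3: 50 × 2 = 100
  R to B2: 105 × 9 = 945
Total cost = 1065.
Q ships 0 of its 10, leaving 10.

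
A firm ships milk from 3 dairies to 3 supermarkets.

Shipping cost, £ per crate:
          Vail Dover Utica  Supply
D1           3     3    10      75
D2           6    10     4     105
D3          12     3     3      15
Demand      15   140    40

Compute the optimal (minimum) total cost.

1020

Optimal allocation:
  D1→Dover: 75 × £3 = £225
  D2→Vail: 15 × £6 = £90
  D2→Dover: 50 × £10 = £500
  D2→Utica: 40 × £4 = £160
  D3→Dover: 15 × £3 = £45
Total = 225 + 90 + 500 + 160 + 45 = £1020.
(Supply check: D1 ships 75; D2 ships 105; D3 ships 15.)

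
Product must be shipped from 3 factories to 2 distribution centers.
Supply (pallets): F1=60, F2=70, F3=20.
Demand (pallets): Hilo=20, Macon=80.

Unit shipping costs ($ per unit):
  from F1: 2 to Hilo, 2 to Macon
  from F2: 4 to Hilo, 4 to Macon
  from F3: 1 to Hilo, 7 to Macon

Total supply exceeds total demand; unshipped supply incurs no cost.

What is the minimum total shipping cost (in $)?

One minimum-cost allocation:
  F1–Macon: 60 × $2 = $120
  F2–Macon: 20 × $4 = $80
  F3–Hilo: 20 × $1 = $20
Total = 120 + 80 + 20 = $220.

220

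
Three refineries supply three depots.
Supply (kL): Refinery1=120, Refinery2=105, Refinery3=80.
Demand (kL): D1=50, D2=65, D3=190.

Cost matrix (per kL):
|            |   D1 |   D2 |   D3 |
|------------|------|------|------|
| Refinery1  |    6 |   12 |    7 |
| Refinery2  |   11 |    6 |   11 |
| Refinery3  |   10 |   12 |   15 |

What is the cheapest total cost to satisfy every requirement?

2620

An optimal shipping plan:
  Refinery1→D3: 120 kL
  Refinery2→D2: 65 kL
  Refinery2→D3: 40 kL
  Refinery3→D1: 50 kL
  Refinery3→D3: 30 kL
Total cost = 2620.
(Supply check: Refinery1 ships 120; Refinery2 ships 105; Refinery3 ships 80.)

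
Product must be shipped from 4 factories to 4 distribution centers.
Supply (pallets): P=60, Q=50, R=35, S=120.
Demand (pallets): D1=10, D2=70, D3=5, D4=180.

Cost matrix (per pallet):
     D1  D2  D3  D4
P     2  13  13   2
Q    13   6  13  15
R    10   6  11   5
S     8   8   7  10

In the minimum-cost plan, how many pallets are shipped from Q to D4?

Optimal shipments:
  P->D4: 60 × 2 = 120
  Q->D2: 50 × 6 = 300
  R->D4: 35 × 5 = 175
  S->D1: 10 × 8 = 80
  S->D2: 20 × 8 = 160
  S->D3: 5 × 7 = 35
  S->D4: 85 × 10 = 850
Total cost = 1720.
The route Q→D4 is not used.

0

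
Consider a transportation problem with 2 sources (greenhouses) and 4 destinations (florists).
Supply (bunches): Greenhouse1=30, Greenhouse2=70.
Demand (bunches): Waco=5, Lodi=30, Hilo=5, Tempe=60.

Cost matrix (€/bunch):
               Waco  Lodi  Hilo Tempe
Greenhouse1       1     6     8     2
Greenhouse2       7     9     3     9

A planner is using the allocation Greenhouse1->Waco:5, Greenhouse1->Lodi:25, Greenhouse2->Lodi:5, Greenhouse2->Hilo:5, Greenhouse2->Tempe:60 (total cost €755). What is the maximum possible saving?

105

Current plan cost = 5·1 + 25·6 + 5·9 + 5·3 + 60·9 = €755.
Optimal plan:
  Greenhouse1→Tempe: 30 × €2 = €60
  Greenhouse2→Waco: 5 × €7 = €35
  Greenhouse2→Lodi: 30 × €9 = €270
  Greenhouse2→Hilo: 5 × €3 = €15
  Greenhouse2→Tempe: 30 × €9 = €270
Optimal cost = €650.
Saving = 755 − 650 = €105.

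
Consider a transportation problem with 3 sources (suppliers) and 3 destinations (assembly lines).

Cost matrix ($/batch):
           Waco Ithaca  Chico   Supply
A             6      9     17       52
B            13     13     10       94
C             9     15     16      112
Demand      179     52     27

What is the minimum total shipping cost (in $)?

An optimal shipping plan:
  A->Waco: 52 × $6 = $312
  B->Waco: 15 × $13 = $195
  B->Ithaca: 52 × $13 = $676
  B->Chico: 27 × $10 = $270
  C->Waco: 112 × $9 = $1008
Total = 312 + 195 + 676 + 270 + 1008 = $2461.
(Supply check: A ships 52; B ships 94; C ships 112.)

2461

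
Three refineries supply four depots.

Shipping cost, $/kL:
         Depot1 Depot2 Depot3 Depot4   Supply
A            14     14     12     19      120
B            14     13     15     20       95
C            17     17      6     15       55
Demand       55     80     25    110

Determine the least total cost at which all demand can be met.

A cheapest plan:
  A to Depot1: 40 × $14 = $560
  A to Depot4: 80 × $19 = $1520
  B to Depot1: 15 × $14 = $210
  B to Depot2: 80 × $13 = $1040
  C to Depot3: 25 × $6 = $150
  C to Depot4: 30 × $15 = $450
Total = 560 + 1520 + 210 + 1040 + 150 + 450 = $3930.

3930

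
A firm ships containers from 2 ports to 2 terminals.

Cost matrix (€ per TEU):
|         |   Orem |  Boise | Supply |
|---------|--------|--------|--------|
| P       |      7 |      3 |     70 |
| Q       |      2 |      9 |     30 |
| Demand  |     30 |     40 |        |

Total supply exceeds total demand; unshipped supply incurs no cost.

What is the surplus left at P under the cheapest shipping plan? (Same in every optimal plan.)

30

An optimal plan:
  P→Boise: 40 × €3 = €120
  Q→Orem: 30 × €2 = €60
Total cost = €180.
P ships 40 of its 70, leaving 30.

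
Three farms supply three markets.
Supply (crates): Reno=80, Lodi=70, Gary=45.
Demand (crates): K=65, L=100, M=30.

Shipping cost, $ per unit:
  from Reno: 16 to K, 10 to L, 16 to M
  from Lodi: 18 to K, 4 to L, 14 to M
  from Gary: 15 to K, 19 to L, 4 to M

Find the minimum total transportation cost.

1725

Optimal allocation:
  Reno→K: 50 × $16 = $800
  Reno→L: 30 × $10 = $300
  Lodi→L: 70 × $4 = $280
  Gary→K: 15 × $15 = $225
  Gary→M: 30 × $4 = $120
Total = 800 + 300 + 280 + 225 + 120 = $1725.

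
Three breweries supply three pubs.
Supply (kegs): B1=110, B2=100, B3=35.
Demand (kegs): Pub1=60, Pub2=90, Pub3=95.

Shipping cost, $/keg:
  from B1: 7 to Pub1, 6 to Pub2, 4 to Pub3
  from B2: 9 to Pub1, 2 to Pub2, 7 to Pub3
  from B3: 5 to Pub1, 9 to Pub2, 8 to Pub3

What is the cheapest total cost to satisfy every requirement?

Optimal allocation:
  B1 to Pub1: 15 × $7 = $105
  B1 to Pub3: 95 × $4 = $380
  B2 to Pub1: 10 × $9 = $90
  B2 to Pub2: 90 × $2 = $180
  B3 to Pub1: 35 × $5 = $175
Total = 105 + 380 + 90 + 180 + 175 = $930.

930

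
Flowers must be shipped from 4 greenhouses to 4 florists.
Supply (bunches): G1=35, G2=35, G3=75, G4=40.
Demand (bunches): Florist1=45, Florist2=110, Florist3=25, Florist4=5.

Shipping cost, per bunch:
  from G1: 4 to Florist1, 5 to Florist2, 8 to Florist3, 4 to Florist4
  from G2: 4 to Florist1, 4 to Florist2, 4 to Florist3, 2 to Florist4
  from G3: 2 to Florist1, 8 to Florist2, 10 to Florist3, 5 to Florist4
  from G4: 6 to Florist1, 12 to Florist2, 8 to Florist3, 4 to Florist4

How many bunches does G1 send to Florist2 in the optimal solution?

35

Solving gives:
  G1->Florist2: 35 × 5 = 175
  G2->Florist2: 35 × 4 = 140
  G3->Florist1: 35 × 2 = 70
  G3->Florist2: 40 × 8 = 320
  G4->Florist1: 10 × 6 = 60
  G4->Florist3: 25 × 8 = 200
  G4->Florist4: 5 × 4 = 20
Total cost = 985.
So G1→Florist2 carries 35 bunches.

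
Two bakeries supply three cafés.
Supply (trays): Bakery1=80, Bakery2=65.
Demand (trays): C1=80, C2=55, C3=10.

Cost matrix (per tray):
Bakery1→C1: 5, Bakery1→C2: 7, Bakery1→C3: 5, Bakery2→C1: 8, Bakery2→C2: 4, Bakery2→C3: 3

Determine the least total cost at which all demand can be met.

A cheapest plan:
  Bakery1->C1: 80 trays
  Bakery2->C2: 55 trays
  Bakery2->C3: 10 trays
Total cost = 650.
(Supply check: Bakery1 ships 80; Bakery2 ships 65.)

650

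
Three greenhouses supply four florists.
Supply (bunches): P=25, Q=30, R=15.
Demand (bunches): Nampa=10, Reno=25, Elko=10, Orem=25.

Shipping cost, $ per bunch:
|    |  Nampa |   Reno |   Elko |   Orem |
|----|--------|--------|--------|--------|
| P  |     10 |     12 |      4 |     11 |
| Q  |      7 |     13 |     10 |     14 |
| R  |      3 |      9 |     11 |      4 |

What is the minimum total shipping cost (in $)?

600

An optimal shipping plan:
  P–Reno: 5 × $12 = $60
  P–Elko: 10 × $4 = $40
  P–Orem: 10 × $11 = $110
  Q–Nampa: 10 × $7 = $70
  Q–Reno: 20 × $13 = $260
  R–Orem: 15 × $4 = $60
Total = 60 + 40 + 110 + 70 + 260 + 60 = $600.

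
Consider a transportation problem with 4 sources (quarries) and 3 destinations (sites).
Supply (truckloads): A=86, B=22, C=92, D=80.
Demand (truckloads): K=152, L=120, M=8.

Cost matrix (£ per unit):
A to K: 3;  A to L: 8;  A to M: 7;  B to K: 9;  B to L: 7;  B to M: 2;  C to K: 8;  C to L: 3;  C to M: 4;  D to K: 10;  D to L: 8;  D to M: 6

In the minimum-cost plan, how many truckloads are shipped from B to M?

Optimal shipments:
  A–K: 86 × £3 = £258
  B–K: 14 × £9 = £126
  B–M: 8 × £2 = £16
  C–L: 92 × £3 = £276
  D–K: 52 × £10 = £520
  D–L: 28 × £8 = £224
Total cost = £1420.
So B→M carries 8 truckloads.

8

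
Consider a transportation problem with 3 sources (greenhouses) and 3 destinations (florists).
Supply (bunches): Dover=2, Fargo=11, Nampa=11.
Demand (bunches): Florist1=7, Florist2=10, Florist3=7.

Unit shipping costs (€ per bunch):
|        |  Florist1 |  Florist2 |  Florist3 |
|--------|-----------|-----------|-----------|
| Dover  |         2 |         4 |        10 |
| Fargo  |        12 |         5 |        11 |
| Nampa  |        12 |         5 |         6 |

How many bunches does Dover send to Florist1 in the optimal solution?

2

The minimum-cost plan:
  Dover–Florist1: 2 bunches
  Fargo–Florist1: 5 bunches
  Fargo–Florist2: 6 bunches
  Nampa–Florist2: 4 bunches
  Nampa–Florist3: 7 bunches
Total cost = €156.
So Dover→Florist1 carries 2 bunches.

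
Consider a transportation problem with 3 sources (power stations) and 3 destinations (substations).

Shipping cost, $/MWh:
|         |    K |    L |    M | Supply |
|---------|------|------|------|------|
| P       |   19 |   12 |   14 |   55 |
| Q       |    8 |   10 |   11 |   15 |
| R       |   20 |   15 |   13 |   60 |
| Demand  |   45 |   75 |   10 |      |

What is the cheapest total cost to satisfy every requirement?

1810

One minimum-cost allocation:
  P to L: 55 × $12 = $660
  Q to K: 15 × $8 = $120
  R to K: 30 × $20 = $600
  R to L: 20 × $15 = $300
  R to M: 10 × $13 = $130
Total = 660 + 120 + 600 + 300 + 130 = $1810.
(Supply check: P ships 55; Q ships 15; R ships 60.)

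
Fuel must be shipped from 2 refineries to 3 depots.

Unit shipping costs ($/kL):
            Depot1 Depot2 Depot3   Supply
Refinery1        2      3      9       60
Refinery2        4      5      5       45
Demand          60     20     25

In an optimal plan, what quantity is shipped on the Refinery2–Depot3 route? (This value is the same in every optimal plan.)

Optimal shipments:
  Refinery1→Depot1: 40 × $2 = $80
  Refinery1→Depot2: 20 × $3 = $60
  Refinery2→Depot1: 20 × $4 = $80
  Refinery2→Depot3: 25 × $5 = $125
Total cost = $345.
So Refinery2→Depot3 carries 25 kL.

25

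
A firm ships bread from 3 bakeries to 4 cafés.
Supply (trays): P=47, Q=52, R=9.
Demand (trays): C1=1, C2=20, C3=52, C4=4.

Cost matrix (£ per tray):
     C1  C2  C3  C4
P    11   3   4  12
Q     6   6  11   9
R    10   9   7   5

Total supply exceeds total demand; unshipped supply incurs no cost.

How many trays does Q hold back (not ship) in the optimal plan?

An optimal plan:
  P–C3: 47 trays
  Q–C1: 1 trays
  Q–C2: 20 trays
  R–C3: 5 trays
  R–C4: 4 trays
Total cost = £369.
Q ships 21 of its 52, leaving 31.

31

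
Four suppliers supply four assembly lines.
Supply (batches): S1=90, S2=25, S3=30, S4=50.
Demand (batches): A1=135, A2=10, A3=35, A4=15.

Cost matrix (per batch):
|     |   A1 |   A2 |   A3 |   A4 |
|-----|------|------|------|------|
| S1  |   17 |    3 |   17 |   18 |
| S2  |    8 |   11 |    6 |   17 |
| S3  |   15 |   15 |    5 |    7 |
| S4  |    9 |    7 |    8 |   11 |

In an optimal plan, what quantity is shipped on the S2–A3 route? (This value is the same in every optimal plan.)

20

Solving gives:
  S1→A1: 80 × 17 = 1360
  S1→A2: 10 × 3 = 30
  S2→A1: 5 × 8 = 40
  S2→A3: 20 × 6 = 120
  S3→A3: 15 × 5 = 75
  S3→A4: 15 × 7 = 105
  S4→A1: 50 × 9 = 450
Total cost = 2180.
So S2→A3 carries 20 batches.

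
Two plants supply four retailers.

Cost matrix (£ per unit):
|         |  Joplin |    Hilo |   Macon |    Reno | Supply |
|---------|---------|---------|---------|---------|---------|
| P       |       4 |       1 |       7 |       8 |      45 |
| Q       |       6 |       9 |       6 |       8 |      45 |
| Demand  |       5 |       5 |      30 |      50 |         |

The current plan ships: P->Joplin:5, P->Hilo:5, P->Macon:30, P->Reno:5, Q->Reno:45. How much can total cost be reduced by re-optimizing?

30

Current plan cost = 5·4 + 5·1 + 30·7 + 5·8 + 45·8 = £635.
Optimal plan:
  P to Joplin: 5 × £4 = £20
  P to Hilo: 5 × £1 = £5
  P to Reno: 35 × £8 = £280
  Q to Macon: 30 × £6 = £180
  Q to Reno: 15 × £8 = £120
Optimal cost = £605.
Saving = 635 − 605 = £30.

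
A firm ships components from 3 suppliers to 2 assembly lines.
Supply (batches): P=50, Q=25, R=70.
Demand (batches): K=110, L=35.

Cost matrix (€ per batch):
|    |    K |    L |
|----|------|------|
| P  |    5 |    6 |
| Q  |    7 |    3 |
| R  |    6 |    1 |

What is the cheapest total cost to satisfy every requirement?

670

A cheapest plan:
  P->K: 50 × €5 = €250
  Q->K: 25 × €7 = €175
  R->K: 35 × €6 = €210
  R->L: 35 × €1 = €35
Total = 250 + 175 + 210 + 35 = €670.
(Supply check: P ships 50; Q ships 25; R ships 70.)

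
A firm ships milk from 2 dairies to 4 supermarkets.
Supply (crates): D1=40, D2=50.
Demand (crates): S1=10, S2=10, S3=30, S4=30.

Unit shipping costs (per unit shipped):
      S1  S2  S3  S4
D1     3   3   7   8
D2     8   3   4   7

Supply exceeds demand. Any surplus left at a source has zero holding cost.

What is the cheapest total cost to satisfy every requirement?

400

Optimal allocation:
  D1->S1: 10 × 3 = 30
  D1->S2: 10 × 3 = 30
  D1->S4: 10 × 8 = 80
  D2->S3: 30 × 4 = 120
  D2->S4: 20 × 7 = 140
Total = 30 + 30 + 80 + 120 + 140 = 400.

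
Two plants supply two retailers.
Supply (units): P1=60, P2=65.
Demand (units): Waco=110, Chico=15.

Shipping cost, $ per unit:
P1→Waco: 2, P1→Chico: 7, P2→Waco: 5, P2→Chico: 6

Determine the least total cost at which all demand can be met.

Optimal allocation:
  P1 to Waco: 60 units
  P2 to Waco: 50 units
  P2 to Chico: 15 units
Total cost = $460.
(Supply check: P1 ships 60; P2 ships 65.)

460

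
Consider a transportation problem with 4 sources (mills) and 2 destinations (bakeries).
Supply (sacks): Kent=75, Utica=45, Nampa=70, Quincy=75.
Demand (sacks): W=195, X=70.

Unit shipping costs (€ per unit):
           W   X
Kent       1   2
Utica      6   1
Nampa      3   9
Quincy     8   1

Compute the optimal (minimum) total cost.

One minimum-cost allocation:
  Kent→W: 75 sacks
  Utica→W: 45 sacks
  Nampa→W: 70 sacks
  Quincy→W: 5 sacks
  Quincy→X: 70 sacks
Total cost = €665.

665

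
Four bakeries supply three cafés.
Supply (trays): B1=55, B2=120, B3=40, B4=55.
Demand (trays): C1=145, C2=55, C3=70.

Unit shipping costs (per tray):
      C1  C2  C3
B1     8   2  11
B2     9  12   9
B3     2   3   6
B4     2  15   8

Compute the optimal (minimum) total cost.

A cheapest plan:
  B1→C2: 55 trays
  B2→C1: 50 trays
  B2→C3: 70 trays
  B3→C1: 40 trays
  B4→C1: 55 trays
Total cost = 1380.

1380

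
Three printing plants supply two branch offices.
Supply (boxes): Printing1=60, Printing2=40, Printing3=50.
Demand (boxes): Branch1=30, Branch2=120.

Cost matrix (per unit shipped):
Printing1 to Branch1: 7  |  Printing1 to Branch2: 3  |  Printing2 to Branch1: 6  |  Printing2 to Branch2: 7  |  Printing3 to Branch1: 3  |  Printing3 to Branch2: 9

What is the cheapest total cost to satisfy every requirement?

730

Optimal allocation:
  Printing1->Branch2: 60 × 3 = 180
  Printing2->Branch2: 40 × 7 = 280
  Printing3->Branch1: 30 × 3 = 90
  Printing3->Branch2: 20 × 9 = 180
Total = 180 + 280 + 90 + 180 = 730.
(Supply check: Printing1 ships 60; Printing2 ships 40; Printing3 ships 50.)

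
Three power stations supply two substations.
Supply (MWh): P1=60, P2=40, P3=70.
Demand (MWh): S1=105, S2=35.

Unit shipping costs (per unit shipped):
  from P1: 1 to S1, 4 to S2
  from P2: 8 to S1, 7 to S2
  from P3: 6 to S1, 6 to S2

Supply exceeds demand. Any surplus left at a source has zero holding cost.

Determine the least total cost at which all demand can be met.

An optimal shipping plan:
  P1–S1: 60 × 1 = 60
  P2–S2: 10 × 7 = 70
  P3–S1: 45 × 6 = 270
  P3–S2: 25 × 6 = 150
Total = 60 + 70 + 270 + 150 = 550.
(Supply check: P1 ships 60; P2 ships 10; P3 ships 70.)

550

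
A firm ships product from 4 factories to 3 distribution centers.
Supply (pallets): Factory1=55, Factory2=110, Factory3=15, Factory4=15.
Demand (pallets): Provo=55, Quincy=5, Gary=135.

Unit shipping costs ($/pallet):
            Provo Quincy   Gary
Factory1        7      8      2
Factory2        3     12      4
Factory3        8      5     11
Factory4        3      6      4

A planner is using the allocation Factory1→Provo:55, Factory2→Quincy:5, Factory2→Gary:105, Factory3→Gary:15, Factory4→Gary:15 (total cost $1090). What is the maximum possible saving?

Current plan cost = 55·7 + 5·12 + 105·4 + 15·11 + 15·4 = $1090.
Optimal plan:
  Factory1 to Gary: 55 × $2 = $110
  Factory2 to Provo: 45 × $3 = $135
  Factory2 to Gary: 65 × $4 = $260
  Factory3 to Provo: 10 × $8 = $80
  Factory3 to Quincy: 5 × $5 = $25
  Factory4 to Gary: 15 × $4 = $60
Optimal cost = $670.
Saving = 1090 − 670 = $420.

420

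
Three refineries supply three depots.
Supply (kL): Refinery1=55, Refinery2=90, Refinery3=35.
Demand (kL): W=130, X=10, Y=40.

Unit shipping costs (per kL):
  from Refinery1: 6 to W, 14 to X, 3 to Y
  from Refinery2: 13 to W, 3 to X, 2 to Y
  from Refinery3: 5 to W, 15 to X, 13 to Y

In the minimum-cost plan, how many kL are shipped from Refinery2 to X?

10

Optimal shipments:
  Refinery1->W: 55 × 6 = 330
  Refinery2->W: 40 × 13 = 520
  Refinery2->X: 10 × 3 = 30
  Refinery2->Y: 40 × 2 = 80
  Refinery3->W: 35 × 5 = 175
Total cost = 1135.
So Refinery2→X carries 10 kL.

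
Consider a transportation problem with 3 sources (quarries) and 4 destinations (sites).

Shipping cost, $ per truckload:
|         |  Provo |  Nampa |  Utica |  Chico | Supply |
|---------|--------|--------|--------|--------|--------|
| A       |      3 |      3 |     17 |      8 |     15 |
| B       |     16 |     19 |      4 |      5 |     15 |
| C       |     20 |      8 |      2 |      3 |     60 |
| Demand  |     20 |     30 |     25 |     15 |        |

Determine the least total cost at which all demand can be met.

Optimal allocation:
  A->Provo: 15 truckloads
  B->Provo: 5 truckloads
  B->Chico: 10 truckloads
  C->Nampa: 30 truckloads
  C->Utica: 25 truckloads
  C->Chico: 5 truckloads
Total cost = $480.
(Supply check: A ships 15; B ships 15; C ships 60.)

480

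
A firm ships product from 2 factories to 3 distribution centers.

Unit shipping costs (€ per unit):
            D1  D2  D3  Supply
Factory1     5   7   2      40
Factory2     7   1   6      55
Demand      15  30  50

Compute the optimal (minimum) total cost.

275

An optimal shipping plan:
  Factory1->D3: 40 × €2 = €80
  Factory2->D1: 15 × €7 = €105
  Factory2->D2: 30 × €1 = €30
  Factory2->D3: 10 × €6 = €60
Total = 80 + 105 + 30 + 60 = €275.
(Supply check: Factory1 ships 40; Factory2 ships 55.)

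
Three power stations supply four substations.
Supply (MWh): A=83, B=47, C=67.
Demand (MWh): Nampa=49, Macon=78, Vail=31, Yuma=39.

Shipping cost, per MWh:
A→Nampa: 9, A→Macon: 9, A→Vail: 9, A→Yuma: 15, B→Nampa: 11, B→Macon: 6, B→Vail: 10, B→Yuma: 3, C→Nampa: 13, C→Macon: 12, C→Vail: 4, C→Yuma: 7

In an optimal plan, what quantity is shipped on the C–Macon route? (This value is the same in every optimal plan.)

The minimum-cost plan:
  A→Nampa: 49 MWh
  A→Macon: 34 MWh
  B→Macon: 44 MWh
  B→Yuma: 3 MWh
  C→Vail: 31 MWh
  C→Yuma: 36 MWh
Total cost = 1396.
The route C→Macon is not used.

0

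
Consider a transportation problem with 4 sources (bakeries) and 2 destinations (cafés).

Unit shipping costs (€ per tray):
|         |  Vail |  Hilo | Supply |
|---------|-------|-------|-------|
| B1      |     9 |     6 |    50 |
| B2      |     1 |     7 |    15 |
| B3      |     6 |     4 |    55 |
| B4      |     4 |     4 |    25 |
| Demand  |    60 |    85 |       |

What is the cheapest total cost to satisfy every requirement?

675

Optimal allocation:
  B1 to Hilo: 50 × €6 = €300
  B2 to Vail: 15 × €1 = €15
  B3 to Vail: 20 × €6 = €120
  B3 to Hilo: 35 × €4 = €140
  B4 to Vail: 25 × €4 = €100
Total = 300 + 15 + 120 + 140 + 100 = €675.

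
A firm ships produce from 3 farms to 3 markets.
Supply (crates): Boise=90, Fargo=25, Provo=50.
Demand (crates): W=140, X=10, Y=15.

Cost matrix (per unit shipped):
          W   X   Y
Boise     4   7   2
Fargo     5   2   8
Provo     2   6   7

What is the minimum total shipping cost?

An optimal shipping plan:
  Boise->W: 75 crates
  Boise->Y: 15 crates
  Fargo->W: 15 crates
  Fargo->X: 10 crates
  Provo->W: 50 crates
Total cost = 525.

525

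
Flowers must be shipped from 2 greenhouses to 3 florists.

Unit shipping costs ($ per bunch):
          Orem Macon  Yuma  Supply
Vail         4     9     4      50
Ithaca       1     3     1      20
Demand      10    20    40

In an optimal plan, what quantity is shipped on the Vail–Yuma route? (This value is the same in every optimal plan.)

40

The minimum-cost plan:
  Vail to Orem: 10 bunches
  Vail to Yuma: 40 bunches
  Ithaca to Macon: 20 bunches
Total cost = $260.
So Vail→Yuma carries 40 bunches.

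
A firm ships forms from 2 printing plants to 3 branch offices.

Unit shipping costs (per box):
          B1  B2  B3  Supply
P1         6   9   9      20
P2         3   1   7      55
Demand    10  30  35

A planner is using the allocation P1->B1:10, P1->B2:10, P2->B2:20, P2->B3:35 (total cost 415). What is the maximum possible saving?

70

Current plan cost = 10·6 + 10·9 + 20·1 + 35·7 = 415.
Optimal plan:
  P1→B3: 20 × 9 = 180
  P2→B1: 10 × 3 = 30
  P2→B2: 30 × 1 = 30
  P2→B3: 15 × 7 = 105
Optimal cost = 345.
Saving = 415 − 345 = 70.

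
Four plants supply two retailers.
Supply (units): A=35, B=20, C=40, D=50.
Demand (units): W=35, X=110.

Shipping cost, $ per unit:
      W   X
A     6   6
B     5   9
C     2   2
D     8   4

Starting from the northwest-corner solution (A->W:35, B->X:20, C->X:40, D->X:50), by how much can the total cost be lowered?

Current plan cost = 35·6 + 20·9 + 40·2 + 50·4 = $670.
Optimal plan:
  A→X: 35 × $6 = $210
  B→W: 20 × $5 = $100
  C→W: 15 × $2 = $30
  C→X: 25 × $2 = $50
  D→X: 50 × $4 = $200
Optimal cost = $590.
Saving = 670 − 590 = $80.

80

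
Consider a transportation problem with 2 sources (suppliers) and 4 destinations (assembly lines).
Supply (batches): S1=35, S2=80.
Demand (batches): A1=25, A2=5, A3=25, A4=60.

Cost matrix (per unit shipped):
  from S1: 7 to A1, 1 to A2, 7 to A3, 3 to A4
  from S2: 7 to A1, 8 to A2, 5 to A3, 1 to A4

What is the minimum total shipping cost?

375

Optimal allocation:
  S1–A1: 25 batches
  S1–A2: 5 batches
  S1–A4: 5 batches
  S2–A3: 25 batches
  S2–A4: 55 batches
Total cost = 375.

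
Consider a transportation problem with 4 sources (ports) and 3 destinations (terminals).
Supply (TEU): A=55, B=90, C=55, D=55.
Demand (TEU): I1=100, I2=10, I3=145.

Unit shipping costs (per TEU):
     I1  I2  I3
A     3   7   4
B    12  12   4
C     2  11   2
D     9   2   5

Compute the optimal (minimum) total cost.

880

A cheapest plan:
  A→I1: 55 × 3 = 165
  B→I3: 90 × 4 = 360
  C→I1: 45 × 2 = 90
  C→I3: 10 × 2 = 20
  D→I2: 10 × 2 = 20
  D→I3: 45 × 5 = 225
Total = 165 + 360 + 90 + 20 + 20 + 225 = 880.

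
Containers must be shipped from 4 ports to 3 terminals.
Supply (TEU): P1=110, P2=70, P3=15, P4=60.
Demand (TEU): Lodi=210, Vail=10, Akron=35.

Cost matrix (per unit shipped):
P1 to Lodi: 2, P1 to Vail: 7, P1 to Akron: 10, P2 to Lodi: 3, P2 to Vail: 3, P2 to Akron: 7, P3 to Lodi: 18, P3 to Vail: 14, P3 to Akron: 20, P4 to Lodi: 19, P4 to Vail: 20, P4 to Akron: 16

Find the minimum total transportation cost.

A cheapest plan:
  P1->Lodi: 110 × 2 = 220
  P2->Lodi: 70 × 3 = 210
  P3->Lodi: 5 × 18 = 90
  P3->Vail: 10 × 14 = 140
  P4->Lodi: 25 × 19 = 475
  P4->Akron: 35 × 16 = 560
Total = 220 + 210 + 90 + 140 + 475 + 560 = 1695.
(Supply check: P1 ships 110; P2 ships 70; P3 ships 15; P4 ships 60.)

1695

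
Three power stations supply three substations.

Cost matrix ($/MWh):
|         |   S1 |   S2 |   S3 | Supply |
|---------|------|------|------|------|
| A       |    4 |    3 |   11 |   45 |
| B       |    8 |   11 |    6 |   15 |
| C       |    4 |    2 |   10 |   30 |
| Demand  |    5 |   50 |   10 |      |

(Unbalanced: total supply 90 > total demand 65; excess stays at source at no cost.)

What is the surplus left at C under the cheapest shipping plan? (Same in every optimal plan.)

0

Minimum-cost shipments:
  A to S1: 5 MWh
  A to S2: 20 MWh
  B to S3: 10 MWh
  C to S2: 30 MWh
Total cost = $200.
C ships 30 of its 30, leaving 0.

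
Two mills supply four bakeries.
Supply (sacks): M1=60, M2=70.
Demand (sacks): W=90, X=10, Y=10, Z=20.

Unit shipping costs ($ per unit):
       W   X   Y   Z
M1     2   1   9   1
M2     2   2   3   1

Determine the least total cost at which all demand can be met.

Optimal allocation:
  M1→W: 30 × $2 = $60
  M1→X: 10 × $1 = $10
  M1→Z: 20 × $1 = $20
  M2→W: 60 × $2 = $120
  M2→Y: 10 × $3 = $30
Total = 60 + 10 + 20 + 120 + 30 = $240.

240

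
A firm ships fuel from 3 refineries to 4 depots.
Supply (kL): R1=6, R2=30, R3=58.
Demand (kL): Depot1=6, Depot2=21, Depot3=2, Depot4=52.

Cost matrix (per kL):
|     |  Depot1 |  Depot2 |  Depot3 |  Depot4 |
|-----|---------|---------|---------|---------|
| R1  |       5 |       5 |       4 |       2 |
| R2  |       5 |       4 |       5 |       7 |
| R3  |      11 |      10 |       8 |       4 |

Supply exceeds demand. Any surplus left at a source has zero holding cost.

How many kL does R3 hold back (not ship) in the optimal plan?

12

An optimal plan:
  R1–Depot4: 6 kL
  R2–Depot1: 6 kL
  R2–Depot2: 21 kL
  R2–Depot3: 2 kL
  R3–Depot4: 46 kL
Total cost = 320.
R3 ships 46 of its 58, leaving 12.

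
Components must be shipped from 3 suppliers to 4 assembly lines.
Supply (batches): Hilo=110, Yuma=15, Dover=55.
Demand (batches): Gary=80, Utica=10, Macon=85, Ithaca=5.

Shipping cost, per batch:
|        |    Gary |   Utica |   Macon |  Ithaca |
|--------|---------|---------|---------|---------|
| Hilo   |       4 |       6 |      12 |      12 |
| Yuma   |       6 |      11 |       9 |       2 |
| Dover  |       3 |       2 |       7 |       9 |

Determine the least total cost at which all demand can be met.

1105

A cheapest plan:
  Hilo→Gary: 80 × 4 = 320
  Hilo→Utica: 10 × 6 = 60
  Hilo→Macon: 20 × 12 = 240
  Yuma→Macon: 10 × 9 = 90
  Yuma→Ithaca: 5 × 2 = 10
  Dover→Macon: 55 × 7 = 385
Total = 320 + 60 + 240 + 90 + 10 + 385 = 1105.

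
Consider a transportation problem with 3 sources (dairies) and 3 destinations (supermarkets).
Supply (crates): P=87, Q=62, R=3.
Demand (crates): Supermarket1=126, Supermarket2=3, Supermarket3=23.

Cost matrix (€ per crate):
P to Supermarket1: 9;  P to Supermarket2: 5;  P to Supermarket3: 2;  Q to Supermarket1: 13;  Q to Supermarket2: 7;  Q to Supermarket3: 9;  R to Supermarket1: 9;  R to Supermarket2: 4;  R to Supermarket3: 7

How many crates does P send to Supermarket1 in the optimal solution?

Optimal shipments:
  P–Supermarket1: 64 crates
  P–Supermarket3: 23 crates
  Q–Supermarket1: 59 crates
  Q–Supermarket2: 3 crates
  R–Supermarket1: 3 crates
Total cost = €1437.
So P→Supermarket1 carries 64 crates.

64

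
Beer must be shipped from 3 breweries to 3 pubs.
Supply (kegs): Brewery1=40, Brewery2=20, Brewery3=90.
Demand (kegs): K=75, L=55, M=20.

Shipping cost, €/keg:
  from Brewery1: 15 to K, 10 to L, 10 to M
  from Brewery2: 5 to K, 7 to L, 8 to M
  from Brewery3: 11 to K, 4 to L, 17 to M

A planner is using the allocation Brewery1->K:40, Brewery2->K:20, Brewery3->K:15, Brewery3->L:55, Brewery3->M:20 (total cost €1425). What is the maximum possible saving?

220

Current plan cost = 40·15 + 20·5 + 15·11 + 55·4 + 20·17 = €1425.
Optimal plan:
  Brewery1->K: 20 kegs
  Brewery1->M: 20 kegs
  Brewery2->K: 20 kegs
  Brewery3->K: 35 kegs
  Brewery3->L: 55 kegs
Optimal cost = €1205.
Saving = 1425 − 1205 = €220.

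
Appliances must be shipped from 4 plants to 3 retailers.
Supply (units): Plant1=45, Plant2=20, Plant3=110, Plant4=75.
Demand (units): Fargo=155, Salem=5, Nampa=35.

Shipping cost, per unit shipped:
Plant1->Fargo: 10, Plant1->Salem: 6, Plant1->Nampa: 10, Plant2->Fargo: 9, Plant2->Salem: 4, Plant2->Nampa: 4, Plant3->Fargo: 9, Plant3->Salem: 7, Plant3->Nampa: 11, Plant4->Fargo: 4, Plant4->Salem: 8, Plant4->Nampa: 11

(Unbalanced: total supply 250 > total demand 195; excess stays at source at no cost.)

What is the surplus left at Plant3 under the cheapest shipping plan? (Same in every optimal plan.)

30

An optimal plan:
  Plant1->Salem: 5 × 6 = 30
  Plant1->Nampa: 15 × 10 = 150
  Plant2->Nampa: 20 × 4 = 80
  Plant3->Fargo: 80 × 9 = 720
  Plant4->Fargo: 75 × 4 = 300
Total cost = 1280.
Plant3 ships 80 of its 110, leaving 30.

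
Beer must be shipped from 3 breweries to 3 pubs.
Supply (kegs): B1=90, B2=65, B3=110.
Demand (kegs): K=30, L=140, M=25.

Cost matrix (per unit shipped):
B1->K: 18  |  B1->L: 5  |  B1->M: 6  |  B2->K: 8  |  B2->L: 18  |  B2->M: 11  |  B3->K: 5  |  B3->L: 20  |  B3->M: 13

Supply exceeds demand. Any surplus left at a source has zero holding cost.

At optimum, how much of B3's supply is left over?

70

An optimal plan:
  B1 to L: 90 × 5 = 450
  B2 to L: 50 × 18 = 900
  B2 to M: 15 × 11 = 165
  B3 to K: 30 × 5 = 150
  B3 to M: 10 × 13 = 130
Total cost = 1795.
B3 ships 40 of its 110, leaving 70.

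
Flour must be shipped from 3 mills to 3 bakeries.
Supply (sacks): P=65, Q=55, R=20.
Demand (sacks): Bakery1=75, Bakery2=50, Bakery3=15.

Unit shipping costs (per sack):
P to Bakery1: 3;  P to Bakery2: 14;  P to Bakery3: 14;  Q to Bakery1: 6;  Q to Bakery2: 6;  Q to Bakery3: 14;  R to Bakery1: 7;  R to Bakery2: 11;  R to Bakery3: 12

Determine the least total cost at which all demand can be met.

An optimal shipping plan:
  P to Bakery1: 65 sacks
  Q to Bakery1: 5 sacks
  Q to Bakery2: 50 sacks
  R to Bakery1: 5 sacks
  R to Bakery3: 15 sacks
Total cost = 740.

740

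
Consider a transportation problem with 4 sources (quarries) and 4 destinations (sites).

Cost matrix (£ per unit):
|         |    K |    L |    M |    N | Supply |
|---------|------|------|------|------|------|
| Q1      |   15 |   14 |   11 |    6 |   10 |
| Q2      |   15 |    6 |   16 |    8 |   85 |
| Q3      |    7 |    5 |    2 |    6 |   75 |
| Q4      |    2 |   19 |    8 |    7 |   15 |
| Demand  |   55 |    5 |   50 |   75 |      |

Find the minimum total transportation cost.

1140

Optimal allocation:
  Q1 to N: 10 × £6 = £60
  Q2 to K: 15 × £15 = £225
  Q2 to L: 5 × £6 = £30
  Q2 to N: 65 × £8 = £520
  Q3 to K: 25 × £7 = £175
  Q3 to M: 50 × £2 = £100
  Q4 to K: 15 × £2 = £30
Total = 60 + 225 + 30 + 520 + 175 + 100 + 30 = £1140.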